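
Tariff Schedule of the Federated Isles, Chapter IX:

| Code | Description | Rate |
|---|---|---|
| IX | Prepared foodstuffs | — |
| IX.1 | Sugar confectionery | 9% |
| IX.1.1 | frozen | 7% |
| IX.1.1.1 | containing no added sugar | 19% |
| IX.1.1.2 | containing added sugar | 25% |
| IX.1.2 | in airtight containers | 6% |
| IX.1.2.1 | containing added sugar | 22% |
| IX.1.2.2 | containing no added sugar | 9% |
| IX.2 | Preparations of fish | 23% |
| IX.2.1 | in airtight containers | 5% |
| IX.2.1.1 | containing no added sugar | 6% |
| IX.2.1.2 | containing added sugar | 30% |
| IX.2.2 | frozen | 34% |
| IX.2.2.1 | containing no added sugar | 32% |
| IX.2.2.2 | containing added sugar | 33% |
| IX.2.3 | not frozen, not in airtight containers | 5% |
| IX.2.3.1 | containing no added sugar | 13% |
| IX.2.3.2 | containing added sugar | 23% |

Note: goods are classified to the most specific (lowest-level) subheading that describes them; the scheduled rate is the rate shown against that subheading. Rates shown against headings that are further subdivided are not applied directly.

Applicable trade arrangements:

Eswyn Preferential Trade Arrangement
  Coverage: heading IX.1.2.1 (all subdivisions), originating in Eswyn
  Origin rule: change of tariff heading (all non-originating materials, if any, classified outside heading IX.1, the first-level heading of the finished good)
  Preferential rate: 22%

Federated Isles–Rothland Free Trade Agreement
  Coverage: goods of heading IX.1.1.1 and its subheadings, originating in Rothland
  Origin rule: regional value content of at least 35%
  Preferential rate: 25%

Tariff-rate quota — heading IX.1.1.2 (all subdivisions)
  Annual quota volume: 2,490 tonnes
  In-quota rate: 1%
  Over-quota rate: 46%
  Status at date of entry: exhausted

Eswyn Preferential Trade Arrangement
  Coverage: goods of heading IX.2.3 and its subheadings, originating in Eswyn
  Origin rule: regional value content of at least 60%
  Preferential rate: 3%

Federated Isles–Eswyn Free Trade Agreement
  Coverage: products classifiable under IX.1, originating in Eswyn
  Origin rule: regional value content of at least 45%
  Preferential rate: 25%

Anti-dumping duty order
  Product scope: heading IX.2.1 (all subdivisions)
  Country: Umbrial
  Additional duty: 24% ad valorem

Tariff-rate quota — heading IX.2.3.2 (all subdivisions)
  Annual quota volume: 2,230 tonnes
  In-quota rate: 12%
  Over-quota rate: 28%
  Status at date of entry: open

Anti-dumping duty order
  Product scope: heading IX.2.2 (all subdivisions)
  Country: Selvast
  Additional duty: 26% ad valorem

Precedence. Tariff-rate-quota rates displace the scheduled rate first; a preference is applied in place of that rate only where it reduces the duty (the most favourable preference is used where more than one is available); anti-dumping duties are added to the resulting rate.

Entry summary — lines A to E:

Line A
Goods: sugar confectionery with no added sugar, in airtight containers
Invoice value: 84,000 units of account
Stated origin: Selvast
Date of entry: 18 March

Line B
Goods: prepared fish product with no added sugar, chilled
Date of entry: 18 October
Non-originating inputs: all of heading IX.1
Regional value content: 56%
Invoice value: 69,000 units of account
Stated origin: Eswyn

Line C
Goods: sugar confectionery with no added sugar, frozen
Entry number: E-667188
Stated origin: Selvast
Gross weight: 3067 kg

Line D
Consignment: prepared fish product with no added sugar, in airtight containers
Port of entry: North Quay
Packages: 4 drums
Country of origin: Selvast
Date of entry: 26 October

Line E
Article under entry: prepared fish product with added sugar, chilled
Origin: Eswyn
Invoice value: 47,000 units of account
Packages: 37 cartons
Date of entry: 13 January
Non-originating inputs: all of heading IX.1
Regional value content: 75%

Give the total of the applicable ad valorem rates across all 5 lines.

50%

Line A: sugar confectionery → IX.1; in airtight containers → IX.1.2; with no added sugar → IX.1.2.2. Scheduled 9%. No special measure applies. → 9%.
Line B: prepared fish product → IX.2; chilled → IX.2.3; with no added sugar → IX.2.3.1. Scheduled 13%. Eswyn agreement on IX.1.2.1: IX.2.3.1 not covered; Eswyn agreement on IX.2.3: RVC < 60%; Eswyn agreement on IX.1: IX.2.3.1 not covered. → 13%.
Line C: sugar confectionery → IX.1; frozen → IX.1.1; with no added sugar → IX.1.1.1. Scheduled 19%. No special measure applies. → 19%.
Line D: prepared fish product → IX.2; in airtight containers → IX.2.1; with no added sugar → IX.2.1.1. Scheduled 6%. No special measure applies. → 6%.
Line E: prepared fish product → IX.2; chilled → IX.2.3; with added sugar → IX.2.3.2. Scheduled 23%. quota on IX.2.3.2 open → in-quota 12%; Eswyn agreement on IX.1.2.1: IX.2.3.2 not covered; Eswyn agreement on IX.2.3: RVC ≥ 60% → 3% available; Eswyn agreement on IX.1: IX.2.3.2 not covered; preferential 3%. → 3%.
Sum: 9% + 13% + 19% + 6% + 3% = 50%.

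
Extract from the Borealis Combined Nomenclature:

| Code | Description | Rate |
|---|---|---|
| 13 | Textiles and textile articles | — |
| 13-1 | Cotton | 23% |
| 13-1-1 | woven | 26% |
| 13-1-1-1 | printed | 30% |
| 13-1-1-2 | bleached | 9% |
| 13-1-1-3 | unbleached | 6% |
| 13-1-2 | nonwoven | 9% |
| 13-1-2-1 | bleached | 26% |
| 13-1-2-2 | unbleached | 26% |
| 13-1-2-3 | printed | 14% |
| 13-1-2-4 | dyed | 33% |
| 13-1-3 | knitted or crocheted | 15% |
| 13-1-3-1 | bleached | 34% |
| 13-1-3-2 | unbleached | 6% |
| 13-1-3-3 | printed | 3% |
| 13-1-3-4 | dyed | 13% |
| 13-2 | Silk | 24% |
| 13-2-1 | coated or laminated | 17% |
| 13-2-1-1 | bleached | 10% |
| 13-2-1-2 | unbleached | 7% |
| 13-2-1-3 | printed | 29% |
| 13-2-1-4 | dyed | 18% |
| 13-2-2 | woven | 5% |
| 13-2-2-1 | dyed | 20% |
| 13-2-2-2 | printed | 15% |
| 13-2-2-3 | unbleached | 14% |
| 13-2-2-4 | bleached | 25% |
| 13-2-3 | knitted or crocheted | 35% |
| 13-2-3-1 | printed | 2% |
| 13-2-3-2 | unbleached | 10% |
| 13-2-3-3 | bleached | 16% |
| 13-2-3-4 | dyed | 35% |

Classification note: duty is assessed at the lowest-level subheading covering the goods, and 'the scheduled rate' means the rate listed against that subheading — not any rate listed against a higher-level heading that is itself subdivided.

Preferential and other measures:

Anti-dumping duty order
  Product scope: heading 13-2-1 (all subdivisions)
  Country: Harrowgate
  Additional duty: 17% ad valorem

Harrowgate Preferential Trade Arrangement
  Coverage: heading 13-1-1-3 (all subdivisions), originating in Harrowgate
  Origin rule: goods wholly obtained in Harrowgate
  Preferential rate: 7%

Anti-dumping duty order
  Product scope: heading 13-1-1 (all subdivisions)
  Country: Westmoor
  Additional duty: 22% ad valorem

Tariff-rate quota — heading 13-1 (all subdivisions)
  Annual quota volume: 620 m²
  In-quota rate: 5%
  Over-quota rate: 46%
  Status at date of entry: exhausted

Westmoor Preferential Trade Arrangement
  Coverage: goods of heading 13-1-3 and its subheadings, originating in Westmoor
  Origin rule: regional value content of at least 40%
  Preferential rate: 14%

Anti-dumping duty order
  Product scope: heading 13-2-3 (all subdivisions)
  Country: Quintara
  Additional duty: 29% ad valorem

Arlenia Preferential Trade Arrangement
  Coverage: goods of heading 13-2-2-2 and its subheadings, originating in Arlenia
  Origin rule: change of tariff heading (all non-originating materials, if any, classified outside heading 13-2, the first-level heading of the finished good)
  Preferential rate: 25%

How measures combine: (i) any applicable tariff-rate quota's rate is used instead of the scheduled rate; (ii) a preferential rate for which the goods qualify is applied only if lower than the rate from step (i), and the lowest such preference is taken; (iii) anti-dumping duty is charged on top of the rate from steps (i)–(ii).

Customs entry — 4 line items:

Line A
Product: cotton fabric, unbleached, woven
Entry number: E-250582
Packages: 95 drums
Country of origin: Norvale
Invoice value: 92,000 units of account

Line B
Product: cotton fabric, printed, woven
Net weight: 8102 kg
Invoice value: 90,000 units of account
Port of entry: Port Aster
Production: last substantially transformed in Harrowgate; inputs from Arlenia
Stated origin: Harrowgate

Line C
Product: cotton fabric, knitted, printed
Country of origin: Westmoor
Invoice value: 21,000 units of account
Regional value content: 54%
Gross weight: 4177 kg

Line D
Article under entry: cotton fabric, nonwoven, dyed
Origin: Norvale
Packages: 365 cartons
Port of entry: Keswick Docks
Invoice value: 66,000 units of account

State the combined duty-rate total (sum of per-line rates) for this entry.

152%

Line A: cotton → 13-1; woven → 13-1-1; unbleached → 13-1-1-3. Scheduled 6%. quota on 13-1 exhausted → over-quota 46%. → 46%.
Line B: cotton → 13-1; woven → 13-1-1; printed → 13-1-1-1. Scheduled 30%. quota on 13-1 exhausted → over-quota 46%; Harrowgate agreement on 13-1-1-3: 13-1-1-1 not covered. → 46%.
Line C: cotton → 13-1; knitted → 13-1-3; printed → 13-1-3-3. Scheduled 3%. quota on 13-1 exhausted → over-quota 46%; Westmoor agreement on 13-1-3: RVC ≥ 40% → 14% available; preferential 14%. → 14%.
Line D: cotton → 13-1; nonwoven → 13-1-2; dyed → 13-1-2-4. Scheduled 33%. quota on 13-1 exhausted → over-quota 46%. → 46%.
Sum: 46% + 46% + 14% + 46% = 152%.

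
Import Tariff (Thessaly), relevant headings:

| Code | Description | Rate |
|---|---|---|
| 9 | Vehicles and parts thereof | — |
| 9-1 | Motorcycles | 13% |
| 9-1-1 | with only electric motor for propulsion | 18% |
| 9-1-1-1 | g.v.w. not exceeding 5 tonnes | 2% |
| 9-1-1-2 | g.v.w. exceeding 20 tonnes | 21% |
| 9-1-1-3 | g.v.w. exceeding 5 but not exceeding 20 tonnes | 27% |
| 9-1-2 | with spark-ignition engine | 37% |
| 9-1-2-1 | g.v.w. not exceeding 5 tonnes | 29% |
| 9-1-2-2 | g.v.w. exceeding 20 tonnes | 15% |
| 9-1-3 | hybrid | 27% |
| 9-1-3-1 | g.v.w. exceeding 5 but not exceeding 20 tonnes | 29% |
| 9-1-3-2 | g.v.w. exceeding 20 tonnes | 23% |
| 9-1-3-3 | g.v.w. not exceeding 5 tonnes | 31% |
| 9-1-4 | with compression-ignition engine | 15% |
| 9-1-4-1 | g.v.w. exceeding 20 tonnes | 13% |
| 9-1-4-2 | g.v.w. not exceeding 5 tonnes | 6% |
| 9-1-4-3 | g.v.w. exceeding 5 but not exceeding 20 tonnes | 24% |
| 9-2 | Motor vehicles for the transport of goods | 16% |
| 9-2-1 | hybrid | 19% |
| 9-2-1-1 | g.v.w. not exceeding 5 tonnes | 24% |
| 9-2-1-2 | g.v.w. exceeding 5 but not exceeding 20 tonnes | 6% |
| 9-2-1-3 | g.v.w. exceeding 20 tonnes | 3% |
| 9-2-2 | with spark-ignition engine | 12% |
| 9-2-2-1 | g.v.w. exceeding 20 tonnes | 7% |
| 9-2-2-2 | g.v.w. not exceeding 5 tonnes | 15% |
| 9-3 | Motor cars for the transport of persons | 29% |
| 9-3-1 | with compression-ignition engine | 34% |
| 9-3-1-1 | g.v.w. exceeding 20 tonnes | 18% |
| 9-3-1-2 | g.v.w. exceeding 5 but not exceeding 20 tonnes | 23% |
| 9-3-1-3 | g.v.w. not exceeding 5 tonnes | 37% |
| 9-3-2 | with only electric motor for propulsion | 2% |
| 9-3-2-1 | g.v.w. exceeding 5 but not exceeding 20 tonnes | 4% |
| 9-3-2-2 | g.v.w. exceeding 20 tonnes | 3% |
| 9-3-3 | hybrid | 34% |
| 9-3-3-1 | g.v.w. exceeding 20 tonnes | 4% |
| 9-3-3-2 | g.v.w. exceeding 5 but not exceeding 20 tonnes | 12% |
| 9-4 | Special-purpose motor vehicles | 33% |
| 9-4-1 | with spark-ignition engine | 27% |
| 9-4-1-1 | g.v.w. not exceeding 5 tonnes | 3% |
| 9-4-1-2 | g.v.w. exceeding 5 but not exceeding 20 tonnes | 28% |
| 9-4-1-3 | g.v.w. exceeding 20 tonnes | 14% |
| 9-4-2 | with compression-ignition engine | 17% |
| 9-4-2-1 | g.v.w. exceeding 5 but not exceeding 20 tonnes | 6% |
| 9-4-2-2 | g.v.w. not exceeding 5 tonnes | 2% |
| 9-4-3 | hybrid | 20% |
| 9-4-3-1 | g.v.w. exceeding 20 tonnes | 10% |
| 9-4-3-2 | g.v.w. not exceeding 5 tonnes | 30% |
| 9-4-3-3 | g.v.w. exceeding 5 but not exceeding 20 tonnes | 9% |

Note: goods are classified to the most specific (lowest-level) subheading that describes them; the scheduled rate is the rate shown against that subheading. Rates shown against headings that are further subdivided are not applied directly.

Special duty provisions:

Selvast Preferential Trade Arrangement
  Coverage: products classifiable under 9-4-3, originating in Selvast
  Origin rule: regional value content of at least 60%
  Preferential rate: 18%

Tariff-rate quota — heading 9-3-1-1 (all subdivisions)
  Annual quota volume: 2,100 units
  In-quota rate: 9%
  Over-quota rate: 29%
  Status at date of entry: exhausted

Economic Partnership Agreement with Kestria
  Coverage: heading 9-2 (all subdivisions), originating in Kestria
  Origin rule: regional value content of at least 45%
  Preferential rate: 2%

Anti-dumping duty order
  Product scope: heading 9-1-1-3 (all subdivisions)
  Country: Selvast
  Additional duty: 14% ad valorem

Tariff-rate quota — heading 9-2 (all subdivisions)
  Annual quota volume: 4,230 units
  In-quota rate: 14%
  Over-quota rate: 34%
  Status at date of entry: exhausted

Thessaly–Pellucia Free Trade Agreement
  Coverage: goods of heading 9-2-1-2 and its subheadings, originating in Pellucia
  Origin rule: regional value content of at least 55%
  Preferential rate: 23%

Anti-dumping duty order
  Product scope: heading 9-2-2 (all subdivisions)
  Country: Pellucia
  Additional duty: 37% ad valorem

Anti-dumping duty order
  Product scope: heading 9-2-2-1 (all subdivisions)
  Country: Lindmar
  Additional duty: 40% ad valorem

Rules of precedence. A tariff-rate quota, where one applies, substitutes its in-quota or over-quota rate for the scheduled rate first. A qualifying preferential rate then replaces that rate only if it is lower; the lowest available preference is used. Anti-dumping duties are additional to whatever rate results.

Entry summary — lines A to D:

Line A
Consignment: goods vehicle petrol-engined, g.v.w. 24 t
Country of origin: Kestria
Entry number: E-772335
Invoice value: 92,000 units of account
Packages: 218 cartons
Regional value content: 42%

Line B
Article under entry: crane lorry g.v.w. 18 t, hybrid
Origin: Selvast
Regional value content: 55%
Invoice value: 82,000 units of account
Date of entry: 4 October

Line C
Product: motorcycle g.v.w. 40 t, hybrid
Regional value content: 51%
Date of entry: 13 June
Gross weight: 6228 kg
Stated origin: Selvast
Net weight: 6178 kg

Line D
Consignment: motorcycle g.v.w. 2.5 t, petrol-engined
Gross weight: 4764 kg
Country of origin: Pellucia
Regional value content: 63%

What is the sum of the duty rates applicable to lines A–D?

Line A: goods vehicle → 9-2; petrol-engined → 9-2-2; g.v.w. 24 t → 9-2-2-1. Scheduled 7%. quota on 9-2 exhausted → over-quota 34%; Kestria agreement on 9-2: RVC < 45%. → 34%.
Line B: crane lorry → 9-4; hybrid → 9-4-3; g.v.w. 18 t → 9-4-3-3. Scheduled 9%. Selvast agreement on 9-4-3: RVC < 60%. → 9%.
Line C: motorcycle → 9-1; hybrid → 9-1-3; g.v.w. 40 t → 9-1-3-2. Scheduled 23%. Selvast agreement on 9-4-3: 9-1-3-2 not covered. → 23%.
Line D: motorcycle → 9-1; petrol-engined → 9-1-2; g.v.w. 2.5 t → 9-1-2-1. Scheduled 29%. Pellucia agreement on 9-2-1-2: 9-1-2-1 not covered. → 29%.
Sum: 34% + 9% + 23% + 29% = 95%.

95%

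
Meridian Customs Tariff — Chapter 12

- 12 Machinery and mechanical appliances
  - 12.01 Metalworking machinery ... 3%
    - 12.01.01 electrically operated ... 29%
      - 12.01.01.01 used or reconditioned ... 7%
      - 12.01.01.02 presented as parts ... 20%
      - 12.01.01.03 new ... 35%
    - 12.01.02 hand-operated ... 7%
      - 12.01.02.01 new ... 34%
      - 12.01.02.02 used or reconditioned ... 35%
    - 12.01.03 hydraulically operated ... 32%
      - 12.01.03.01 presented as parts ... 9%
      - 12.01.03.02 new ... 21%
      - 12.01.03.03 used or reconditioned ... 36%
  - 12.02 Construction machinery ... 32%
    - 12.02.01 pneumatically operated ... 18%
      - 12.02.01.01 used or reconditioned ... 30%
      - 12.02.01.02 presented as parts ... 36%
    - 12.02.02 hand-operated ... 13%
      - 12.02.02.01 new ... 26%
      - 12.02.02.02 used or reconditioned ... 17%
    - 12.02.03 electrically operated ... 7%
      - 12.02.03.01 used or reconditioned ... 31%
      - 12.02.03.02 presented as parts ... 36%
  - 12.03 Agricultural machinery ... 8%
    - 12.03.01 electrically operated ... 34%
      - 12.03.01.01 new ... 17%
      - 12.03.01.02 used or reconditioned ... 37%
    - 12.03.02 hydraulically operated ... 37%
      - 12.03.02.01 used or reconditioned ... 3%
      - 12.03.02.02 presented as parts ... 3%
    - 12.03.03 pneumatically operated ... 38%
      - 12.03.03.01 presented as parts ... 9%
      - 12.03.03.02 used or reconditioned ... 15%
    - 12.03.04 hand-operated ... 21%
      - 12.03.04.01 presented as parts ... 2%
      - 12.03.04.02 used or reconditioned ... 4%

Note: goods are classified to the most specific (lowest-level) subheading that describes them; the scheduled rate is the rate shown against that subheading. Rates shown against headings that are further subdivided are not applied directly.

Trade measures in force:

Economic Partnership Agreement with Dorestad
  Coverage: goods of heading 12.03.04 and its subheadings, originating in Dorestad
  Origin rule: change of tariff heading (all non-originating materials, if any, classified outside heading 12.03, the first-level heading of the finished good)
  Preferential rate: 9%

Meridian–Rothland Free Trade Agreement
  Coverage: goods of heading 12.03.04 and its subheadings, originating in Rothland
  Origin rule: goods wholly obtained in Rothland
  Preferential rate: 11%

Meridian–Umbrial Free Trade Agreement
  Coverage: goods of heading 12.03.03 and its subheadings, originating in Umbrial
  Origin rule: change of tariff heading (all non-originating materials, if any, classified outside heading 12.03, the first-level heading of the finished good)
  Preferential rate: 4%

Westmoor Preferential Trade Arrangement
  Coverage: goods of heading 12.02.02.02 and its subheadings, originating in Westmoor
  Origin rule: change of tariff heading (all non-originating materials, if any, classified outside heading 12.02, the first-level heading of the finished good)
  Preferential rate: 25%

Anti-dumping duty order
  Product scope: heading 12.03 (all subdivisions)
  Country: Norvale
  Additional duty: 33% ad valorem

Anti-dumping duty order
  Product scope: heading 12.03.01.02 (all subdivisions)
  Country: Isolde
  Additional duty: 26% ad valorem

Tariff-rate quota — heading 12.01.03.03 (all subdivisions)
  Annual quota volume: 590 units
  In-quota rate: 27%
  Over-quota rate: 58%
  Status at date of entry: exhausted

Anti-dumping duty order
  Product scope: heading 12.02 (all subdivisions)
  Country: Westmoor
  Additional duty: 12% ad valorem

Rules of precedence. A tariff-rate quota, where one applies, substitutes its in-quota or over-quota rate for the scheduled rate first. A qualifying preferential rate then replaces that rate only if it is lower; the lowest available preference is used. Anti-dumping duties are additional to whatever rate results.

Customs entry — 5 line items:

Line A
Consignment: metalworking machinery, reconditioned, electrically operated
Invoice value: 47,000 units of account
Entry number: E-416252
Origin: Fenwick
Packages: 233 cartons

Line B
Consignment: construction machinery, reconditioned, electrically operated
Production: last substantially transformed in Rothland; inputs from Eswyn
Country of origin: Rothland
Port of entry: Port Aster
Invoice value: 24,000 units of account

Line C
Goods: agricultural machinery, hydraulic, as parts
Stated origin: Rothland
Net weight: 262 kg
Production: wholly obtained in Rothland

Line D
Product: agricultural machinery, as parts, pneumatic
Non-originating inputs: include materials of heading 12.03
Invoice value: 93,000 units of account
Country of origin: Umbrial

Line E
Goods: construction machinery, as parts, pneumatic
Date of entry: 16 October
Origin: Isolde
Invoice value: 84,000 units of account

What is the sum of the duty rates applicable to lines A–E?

86%

Line A: metalworking → 12.01; electrically operated → 12.01.01; reconditioned → 12.01.01.01. Scheduled 7%. No special measure applies. → 7%.
Line B: construction → 12.02; electrically operated → 12.02.03; reconditioned → 12.02.03.01. Scheduled 31%. Rothland agreement on 12.03.04: 12.02.03.01 not covered. → 31%.
Line C: agricultural → 12.03; hydraulic → 12.03.02; as parts → 12.03.02.02. Scheduled 3%. Rothland agreement on 12.03.04: 12.03.02.02 not covered. → 3%.
Line D: agricultural → 12.03; pneumatic → 12.03.03; as parts → 12.03.03.01. Scheduled 9%. Umbrial agreement on 12.03.03: CTH not met. → 9%.
Line E: construction → 12.02; pneumatic → 12.02.01; as parts → 12.02.01.02. Scheduled 36%. No special measure applies. → 36%.
Sum: 7% + 31% + 3% + 9% + 36% = 86%.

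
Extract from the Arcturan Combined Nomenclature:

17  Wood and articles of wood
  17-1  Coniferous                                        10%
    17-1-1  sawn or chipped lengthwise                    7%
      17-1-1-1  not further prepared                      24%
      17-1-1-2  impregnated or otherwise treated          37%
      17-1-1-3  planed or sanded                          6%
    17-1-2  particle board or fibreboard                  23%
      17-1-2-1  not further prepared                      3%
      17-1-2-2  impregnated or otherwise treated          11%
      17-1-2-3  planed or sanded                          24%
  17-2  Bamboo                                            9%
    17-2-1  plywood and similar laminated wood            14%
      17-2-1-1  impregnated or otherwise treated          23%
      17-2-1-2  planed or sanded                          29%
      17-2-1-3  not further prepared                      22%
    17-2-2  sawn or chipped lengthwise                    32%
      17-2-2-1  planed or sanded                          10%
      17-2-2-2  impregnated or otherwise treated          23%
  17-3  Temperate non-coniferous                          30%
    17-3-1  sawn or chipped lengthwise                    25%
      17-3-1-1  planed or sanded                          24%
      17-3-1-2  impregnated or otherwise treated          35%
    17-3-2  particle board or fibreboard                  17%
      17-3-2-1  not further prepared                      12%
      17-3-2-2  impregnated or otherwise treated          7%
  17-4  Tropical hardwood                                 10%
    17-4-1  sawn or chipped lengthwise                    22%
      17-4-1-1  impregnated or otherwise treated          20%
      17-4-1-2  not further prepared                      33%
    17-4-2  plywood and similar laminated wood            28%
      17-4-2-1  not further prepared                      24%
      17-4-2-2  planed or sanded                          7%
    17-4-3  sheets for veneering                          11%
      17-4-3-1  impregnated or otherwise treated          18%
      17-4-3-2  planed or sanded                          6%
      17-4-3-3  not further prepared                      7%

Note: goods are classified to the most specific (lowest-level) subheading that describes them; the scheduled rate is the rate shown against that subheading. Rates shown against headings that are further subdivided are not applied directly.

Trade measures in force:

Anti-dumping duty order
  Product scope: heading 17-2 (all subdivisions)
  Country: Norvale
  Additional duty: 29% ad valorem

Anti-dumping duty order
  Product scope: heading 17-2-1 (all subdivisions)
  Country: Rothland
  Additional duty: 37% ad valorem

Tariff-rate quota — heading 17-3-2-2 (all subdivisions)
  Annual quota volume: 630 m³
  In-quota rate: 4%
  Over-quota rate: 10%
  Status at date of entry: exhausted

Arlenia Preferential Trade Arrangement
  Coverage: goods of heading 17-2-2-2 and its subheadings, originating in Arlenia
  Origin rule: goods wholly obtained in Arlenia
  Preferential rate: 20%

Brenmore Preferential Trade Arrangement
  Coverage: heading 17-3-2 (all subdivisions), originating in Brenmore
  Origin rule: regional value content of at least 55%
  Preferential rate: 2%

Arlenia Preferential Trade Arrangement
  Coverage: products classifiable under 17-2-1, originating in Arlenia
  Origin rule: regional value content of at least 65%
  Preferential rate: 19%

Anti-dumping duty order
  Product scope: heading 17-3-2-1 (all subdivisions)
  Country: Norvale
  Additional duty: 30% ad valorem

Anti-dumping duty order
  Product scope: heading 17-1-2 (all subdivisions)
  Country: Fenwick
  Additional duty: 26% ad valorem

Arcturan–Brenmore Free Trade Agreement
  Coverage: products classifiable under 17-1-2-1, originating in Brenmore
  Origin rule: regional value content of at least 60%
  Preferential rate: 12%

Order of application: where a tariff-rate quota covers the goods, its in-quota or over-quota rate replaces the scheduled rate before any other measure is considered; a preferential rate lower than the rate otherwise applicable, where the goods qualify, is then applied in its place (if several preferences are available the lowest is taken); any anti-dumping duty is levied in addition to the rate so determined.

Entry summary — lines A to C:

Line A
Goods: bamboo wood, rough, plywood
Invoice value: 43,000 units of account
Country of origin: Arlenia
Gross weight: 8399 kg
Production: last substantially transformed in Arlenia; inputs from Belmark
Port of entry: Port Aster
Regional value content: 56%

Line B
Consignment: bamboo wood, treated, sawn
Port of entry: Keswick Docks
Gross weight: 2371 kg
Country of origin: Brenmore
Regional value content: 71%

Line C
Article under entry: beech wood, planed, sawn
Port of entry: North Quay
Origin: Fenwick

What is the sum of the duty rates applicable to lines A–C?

Line A: bamboo → 17-2; plywood → 17-2-1; rough → 17-2-1-3. Scheduled 22%. Arlenia agreement on 17-2-2-2: 17-2-1-3 not covered; Arlenia agreement on 17-2-1: RVC < 65%. → 22%.
Line B: bamboo → 17-2; sawn → 17-2-2; treated → 17-2-2-2. Scheduled 23%. Brenmore agreement on 17-3-2: 17-2-2-2 not covered; Brenmore agreement on 17-1-2-1: 17-2-2-2 not covered. → 23%.
Line C: beech → 17-3; sawn → 17-3-1; planed → 17-3-1-1. Scheduled 24%. No special measure applies. → 24%.
Sum: 22% + 23% + 24% = 69%.

69%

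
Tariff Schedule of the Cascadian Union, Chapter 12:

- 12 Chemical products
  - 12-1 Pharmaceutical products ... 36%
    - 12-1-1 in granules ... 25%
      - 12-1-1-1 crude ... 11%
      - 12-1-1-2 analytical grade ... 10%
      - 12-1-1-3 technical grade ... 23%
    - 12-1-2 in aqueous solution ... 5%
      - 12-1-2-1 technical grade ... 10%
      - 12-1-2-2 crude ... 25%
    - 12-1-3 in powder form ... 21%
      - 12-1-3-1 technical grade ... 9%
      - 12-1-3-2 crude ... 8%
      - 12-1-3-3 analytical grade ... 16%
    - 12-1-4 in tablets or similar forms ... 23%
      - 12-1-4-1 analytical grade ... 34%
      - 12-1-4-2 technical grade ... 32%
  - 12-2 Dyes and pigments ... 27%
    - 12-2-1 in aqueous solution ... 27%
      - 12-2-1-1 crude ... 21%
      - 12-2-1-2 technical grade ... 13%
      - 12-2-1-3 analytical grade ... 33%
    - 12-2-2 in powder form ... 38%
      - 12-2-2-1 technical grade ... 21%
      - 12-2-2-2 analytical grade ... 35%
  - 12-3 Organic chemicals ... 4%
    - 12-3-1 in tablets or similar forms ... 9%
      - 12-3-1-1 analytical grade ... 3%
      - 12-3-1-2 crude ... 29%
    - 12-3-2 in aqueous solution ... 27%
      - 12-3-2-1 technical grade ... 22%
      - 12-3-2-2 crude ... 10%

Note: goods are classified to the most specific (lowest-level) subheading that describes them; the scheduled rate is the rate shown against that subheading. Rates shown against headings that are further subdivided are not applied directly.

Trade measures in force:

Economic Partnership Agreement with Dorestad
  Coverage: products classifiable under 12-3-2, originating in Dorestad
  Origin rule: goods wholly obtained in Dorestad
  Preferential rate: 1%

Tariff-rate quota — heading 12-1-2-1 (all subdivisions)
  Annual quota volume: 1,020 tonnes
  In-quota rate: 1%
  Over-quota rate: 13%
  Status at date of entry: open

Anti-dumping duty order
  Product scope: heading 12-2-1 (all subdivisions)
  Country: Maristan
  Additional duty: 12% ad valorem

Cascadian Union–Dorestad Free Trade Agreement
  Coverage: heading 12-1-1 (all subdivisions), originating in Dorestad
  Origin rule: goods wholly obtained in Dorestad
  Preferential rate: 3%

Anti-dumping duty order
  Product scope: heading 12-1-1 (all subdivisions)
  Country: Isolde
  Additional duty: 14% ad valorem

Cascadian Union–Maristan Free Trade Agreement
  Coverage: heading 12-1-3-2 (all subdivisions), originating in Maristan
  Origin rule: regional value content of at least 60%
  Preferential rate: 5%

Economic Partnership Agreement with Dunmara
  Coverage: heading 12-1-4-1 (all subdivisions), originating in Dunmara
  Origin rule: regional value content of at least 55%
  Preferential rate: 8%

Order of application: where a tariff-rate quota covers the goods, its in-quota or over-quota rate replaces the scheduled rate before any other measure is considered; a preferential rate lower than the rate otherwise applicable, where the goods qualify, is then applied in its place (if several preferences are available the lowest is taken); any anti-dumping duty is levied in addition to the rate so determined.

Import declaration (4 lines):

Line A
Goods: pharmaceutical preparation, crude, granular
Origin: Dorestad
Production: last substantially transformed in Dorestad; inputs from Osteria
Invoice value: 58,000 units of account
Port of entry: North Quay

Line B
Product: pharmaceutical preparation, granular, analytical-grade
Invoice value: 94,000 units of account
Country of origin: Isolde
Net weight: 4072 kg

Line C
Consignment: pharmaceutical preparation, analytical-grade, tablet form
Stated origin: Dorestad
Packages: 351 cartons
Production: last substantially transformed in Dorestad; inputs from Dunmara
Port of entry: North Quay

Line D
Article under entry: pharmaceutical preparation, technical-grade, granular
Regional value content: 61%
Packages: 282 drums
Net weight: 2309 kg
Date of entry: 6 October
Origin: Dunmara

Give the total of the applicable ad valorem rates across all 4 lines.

Line A: pharmaceutical → 12-1; granular → 12-1-1; crude → 12-1-1-1. Scheduled 11%. Dorestad agreement on 12-3-2: 12-1-1-1 not covered; Dorestad agreement on 12-1-1: not wholly obtained. → 11%.
Line B: pharmaceutical → 12-1; granular → 12-1-1; analytical-grade → 12-1-1-2. Scheduled 10%. anti-dumping (Isolde, 12-1-1): +14%; total 10% + 14% = 24%. → 24%.
Line C: pharmaceutical → 12-1; tablet form → 12-1-4; analytical-grade → 12-1-4-1. Scheduled 34%. Dorestad agreement on 12-3-2: 12-1-4-1 not covered; Dorestad agreement on 12-1-1: 12-1-4-1 not covered. → 34%.
Line D: pharmaceutical → 12-1; granular → 12-1-1; technical-grade → 12-1-1-3. Scheduled 23%. Dunmara agreement on 12-1-4-1: 12-1-1-3 not covered. → 23%.
Sum: 11% + 24% + 34% + 23% = 92%.

92%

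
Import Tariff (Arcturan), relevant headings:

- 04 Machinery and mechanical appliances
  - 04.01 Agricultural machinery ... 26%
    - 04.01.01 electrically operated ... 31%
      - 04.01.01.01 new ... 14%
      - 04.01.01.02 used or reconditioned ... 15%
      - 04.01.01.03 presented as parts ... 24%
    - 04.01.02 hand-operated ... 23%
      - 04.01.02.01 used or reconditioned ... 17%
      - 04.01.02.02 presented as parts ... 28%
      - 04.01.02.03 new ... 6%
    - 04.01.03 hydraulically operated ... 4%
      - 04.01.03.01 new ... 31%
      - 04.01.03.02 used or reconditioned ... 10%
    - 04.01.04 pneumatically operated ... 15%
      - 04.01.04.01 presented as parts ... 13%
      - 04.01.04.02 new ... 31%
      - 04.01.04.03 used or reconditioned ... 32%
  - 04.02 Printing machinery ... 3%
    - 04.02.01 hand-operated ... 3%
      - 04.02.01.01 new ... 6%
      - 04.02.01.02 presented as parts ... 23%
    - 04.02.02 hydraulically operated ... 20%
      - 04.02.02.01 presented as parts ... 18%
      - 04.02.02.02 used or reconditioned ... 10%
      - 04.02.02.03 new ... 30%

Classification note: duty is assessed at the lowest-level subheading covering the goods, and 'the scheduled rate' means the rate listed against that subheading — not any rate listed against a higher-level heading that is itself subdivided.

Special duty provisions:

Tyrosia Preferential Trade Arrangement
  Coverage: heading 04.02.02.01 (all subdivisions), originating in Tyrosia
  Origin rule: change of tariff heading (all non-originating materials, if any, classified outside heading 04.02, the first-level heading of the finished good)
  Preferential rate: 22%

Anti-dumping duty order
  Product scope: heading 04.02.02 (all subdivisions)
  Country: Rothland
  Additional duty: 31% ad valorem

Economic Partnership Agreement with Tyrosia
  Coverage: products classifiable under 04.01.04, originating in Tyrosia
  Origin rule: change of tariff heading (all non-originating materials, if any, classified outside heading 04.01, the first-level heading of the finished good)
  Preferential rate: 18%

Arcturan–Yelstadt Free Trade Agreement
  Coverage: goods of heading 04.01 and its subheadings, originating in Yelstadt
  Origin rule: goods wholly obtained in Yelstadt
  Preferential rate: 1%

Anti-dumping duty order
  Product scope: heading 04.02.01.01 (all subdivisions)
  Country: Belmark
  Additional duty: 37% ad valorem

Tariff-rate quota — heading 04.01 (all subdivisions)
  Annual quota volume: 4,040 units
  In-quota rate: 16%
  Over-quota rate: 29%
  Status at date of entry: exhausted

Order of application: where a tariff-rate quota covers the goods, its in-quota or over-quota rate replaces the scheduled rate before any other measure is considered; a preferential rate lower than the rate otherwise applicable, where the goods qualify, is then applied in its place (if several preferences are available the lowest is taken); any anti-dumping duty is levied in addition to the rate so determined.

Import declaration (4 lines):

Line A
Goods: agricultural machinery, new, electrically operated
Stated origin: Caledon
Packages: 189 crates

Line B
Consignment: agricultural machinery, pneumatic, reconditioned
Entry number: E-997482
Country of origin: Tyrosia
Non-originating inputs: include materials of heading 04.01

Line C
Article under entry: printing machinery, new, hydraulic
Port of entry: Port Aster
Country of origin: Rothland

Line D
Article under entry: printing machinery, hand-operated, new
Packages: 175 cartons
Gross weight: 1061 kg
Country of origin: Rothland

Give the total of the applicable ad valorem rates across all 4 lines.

Line A: agricultural → 04.01; electrically operated → 04.01.01; new → 04.01.01.01. Scheduled 14%. quota on 04.01 exhausted → over-quota 29%. → 29%.
Line B: agricultural → 04.01; pneumatic → 04.01.04; reconditioned → 04.01.04.03. Scheduled 32%. quota on 04.01 exhausted → over-quota 29%; Tyrosia agreement on 04.02.02.01: 04.01.04.03 not covered; Tyrosia agreement on 04.01.04: CTH not met. → 29%.
Line C: printing → 04.02; hydraulic → 04.02.02; new → 04.02.02.03. Scheduled 30%. anti-dumping (Rothland, 04.02.02): +31%; total 30% + 31% = 61%. → 61%.
Line D: printing → 04.02; hand-operated → 04.02.01; new → 04.02.01.01. Scheduled 6%. No special measure applies. → 6%.
Sum: 29% + 29% + 61% + 6% = 125%.

125%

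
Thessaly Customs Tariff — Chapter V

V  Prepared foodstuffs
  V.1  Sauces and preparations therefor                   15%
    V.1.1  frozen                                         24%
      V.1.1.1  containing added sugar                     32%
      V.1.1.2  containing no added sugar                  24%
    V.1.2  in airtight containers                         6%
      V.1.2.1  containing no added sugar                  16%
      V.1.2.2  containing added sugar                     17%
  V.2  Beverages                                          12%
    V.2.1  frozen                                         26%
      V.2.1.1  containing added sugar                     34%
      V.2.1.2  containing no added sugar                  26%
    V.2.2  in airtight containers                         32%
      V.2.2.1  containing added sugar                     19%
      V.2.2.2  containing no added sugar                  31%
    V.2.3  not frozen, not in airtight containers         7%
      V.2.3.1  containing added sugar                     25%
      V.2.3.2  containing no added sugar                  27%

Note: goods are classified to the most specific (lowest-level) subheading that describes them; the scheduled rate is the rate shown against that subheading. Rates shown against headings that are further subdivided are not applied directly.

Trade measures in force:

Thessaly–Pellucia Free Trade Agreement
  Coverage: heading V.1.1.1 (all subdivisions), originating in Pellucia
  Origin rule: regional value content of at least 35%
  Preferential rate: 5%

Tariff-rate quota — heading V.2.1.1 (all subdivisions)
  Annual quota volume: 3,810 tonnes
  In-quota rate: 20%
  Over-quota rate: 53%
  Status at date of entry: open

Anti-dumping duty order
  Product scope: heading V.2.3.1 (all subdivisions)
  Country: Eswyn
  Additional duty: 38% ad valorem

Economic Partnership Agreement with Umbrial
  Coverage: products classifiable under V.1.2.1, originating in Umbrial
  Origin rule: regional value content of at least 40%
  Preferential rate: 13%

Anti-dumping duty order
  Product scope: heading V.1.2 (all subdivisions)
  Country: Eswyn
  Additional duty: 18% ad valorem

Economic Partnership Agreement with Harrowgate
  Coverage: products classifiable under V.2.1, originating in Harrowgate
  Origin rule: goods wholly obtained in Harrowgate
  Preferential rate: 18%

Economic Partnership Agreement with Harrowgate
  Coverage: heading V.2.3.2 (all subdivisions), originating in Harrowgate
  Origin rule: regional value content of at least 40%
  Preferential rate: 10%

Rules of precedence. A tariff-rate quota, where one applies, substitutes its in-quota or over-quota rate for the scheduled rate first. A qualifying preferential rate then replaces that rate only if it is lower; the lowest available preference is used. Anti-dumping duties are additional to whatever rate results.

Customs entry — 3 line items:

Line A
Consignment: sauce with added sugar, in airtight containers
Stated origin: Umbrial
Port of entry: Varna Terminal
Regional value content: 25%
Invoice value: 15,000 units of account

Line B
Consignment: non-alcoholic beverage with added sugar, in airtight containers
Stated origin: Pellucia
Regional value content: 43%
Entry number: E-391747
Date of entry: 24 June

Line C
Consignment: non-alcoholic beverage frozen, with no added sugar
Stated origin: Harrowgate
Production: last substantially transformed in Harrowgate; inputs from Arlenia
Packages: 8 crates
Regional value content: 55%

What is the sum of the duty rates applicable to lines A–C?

Line A: sauce → V.1; in airtight containers → V.1.2; with added sugar → V.1.2.2. Scheduled 17%. Umbrial agreement on V.1.2.1: V.1.2.2 not covered. → 17%.
Line B: non-alcoholic beverage → V.2; in airtight containers → V.2.2; with added sugar → V.2.2.1. Scheduled 19%. Pellucia agreement on V.1.1.1: V.2.2.1 not covered. → 19%.
Line C: non-alcoholic beverage → V.2; frozen → V.2.1; with no added sugar → V.2.1.2. Scheduled 26%. Harrowgate agreement on V.2.1: not wholly obtained; Harrowgate agreement on V.2.3.2: V.2.1.2 not covered. → 26%.
Sum: 17% + 19% + 26% = 62%.

62%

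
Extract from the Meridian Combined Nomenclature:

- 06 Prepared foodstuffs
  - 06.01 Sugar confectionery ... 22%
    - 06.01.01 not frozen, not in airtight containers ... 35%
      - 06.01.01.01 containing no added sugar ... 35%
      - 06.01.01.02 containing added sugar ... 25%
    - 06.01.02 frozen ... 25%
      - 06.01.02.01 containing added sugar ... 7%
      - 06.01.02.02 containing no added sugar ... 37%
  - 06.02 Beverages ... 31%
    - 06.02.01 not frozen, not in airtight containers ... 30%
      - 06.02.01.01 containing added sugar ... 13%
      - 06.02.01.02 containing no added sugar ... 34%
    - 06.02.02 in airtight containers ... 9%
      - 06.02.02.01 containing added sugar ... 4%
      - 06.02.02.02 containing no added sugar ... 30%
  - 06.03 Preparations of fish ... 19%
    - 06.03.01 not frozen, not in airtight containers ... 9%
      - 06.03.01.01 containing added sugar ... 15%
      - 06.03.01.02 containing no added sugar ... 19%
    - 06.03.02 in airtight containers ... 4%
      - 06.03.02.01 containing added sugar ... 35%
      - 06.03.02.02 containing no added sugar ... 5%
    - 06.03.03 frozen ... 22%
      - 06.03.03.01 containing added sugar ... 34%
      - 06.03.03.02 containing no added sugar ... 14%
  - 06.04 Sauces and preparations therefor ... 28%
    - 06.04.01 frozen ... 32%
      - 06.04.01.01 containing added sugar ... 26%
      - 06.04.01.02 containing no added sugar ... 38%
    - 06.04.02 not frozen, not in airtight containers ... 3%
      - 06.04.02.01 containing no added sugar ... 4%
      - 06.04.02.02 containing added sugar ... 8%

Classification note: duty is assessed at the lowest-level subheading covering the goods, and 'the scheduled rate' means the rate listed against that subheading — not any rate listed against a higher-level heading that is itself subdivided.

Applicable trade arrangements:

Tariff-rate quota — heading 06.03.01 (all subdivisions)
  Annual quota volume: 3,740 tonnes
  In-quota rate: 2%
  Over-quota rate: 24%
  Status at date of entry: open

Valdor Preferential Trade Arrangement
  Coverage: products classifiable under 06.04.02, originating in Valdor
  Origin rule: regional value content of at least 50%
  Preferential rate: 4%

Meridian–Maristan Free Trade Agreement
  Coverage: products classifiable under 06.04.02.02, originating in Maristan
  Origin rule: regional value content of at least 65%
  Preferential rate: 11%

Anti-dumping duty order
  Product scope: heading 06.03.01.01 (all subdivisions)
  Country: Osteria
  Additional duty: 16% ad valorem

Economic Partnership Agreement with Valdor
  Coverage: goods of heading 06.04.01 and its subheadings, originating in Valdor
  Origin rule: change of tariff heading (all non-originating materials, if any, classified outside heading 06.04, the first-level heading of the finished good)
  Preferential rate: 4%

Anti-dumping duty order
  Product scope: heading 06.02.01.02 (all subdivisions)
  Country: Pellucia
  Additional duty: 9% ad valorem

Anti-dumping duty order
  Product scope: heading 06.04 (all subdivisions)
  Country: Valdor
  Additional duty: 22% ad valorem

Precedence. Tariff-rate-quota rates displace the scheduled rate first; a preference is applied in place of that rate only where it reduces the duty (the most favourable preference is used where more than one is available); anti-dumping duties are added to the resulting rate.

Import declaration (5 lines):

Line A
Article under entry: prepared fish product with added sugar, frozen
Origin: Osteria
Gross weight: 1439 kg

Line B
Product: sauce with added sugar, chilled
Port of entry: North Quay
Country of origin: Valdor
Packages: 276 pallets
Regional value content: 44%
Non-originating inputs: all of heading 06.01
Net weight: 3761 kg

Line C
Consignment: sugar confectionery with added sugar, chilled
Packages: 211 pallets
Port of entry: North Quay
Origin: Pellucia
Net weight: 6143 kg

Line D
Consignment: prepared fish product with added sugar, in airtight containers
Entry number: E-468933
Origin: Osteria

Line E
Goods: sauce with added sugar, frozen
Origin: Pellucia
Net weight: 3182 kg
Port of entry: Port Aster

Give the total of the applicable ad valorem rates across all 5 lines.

Line A: prepared fish product → 06.03; frozen → 06.03.03; with added sugar → 06.03.03.01. Scheduled 34%. No special measure applies. → 34%.
Line B: sauce → 06.04; chilled → 06.04.02; with added sugar → 06.04.02.02. Scheduled 8%. Valdor agreement on 06.04.02: RVC < 50%; Valdor agreement on 06.04.01: 06.04.02.02 not covered; anti-dumping (Valdor, 06.04): +22%; total 8% + 22% = 30%. → 30%.
Line C: sugar confectionery → 06.01; chilled → 06.01.01; with added sugar → 06.01.01.02. Scheduled 25%. No special measure applies. → 25%.
Line D: prepared fish product → 06.03; in airtight containers → 06.03.02; with added sugar → 06.03.02.01. Scheduled 35%. No special measure applies. → 35%.
Line E: sauce → 06.04; frozen → 06.04.01; with added sugar → 06.04.01.01. Scheduled 26%. No special measure applies. → 26%.
Sum: 34% + 30% + 25% + 35% + 26% = 150%.

150%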